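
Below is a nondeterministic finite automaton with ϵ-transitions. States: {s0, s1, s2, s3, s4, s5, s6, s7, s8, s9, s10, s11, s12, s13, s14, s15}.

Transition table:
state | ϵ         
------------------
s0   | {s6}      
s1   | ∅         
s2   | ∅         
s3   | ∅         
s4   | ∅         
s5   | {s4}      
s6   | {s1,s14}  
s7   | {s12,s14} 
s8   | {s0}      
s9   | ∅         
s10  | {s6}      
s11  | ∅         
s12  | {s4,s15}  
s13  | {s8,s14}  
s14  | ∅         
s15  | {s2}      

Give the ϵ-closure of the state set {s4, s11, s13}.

Start with {s4, s11, s13}.
From s13 via ϵ: add s8, s14.
From s8 via ϵ: add s0.
From s0 via ϵ: add s6.
From s6 via ϵ: add s1.
No new states can be added; the closed set is {s0, s1, s4, s6, s8, s11, s13, s14}.

{s0, s1, s4, s6, s8, s11, s13, s14}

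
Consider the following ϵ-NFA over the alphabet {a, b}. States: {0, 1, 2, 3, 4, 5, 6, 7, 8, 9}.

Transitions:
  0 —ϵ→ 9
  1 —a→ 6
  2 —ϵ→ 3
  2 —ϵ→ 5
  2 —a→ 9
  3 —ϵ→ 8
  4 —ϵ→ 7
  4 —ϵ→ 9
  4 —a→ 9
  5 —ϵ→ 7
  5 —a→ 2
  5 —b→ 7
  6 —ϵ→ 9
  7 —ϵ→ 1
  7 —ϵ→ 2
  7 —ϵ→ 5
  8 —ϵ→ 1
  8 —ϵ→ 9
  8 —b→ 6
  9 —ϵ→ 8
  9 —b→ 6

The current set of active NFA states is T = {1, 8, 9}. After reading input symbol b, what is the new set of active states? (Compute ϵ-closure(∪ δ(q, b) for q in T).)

{1, 6, 8, 9}

8 on b → {6}.
9 on b → {6}.
No b-transition from 1.
Union after reading b: {6}.
Now take the ϵ-closure:
From 6 via ϵ: add 9.
From 9 via ϵ: add 8.
From 8 via ϵ: add 1.
No new states can be added; the closed set is {1, 6, 8, 9}.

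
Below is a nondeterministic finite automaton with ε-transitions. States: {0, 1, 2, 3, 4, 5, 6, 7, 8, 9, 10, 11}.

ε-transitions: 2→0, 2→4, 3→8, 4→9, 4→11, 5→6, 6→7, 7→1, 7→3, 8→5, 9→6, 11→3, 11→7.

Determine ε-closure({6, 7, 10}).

{1, 3, 5, 6, 7, 8, 10}

Start with {6, 7, 10}.
From 7 via ε: add 1, 3.
From 3 via ε: add 8.
From 8 via ε: add 5.
No new states can be added; the closed set is {1, 3, 5, 6, 7, 8, 10}.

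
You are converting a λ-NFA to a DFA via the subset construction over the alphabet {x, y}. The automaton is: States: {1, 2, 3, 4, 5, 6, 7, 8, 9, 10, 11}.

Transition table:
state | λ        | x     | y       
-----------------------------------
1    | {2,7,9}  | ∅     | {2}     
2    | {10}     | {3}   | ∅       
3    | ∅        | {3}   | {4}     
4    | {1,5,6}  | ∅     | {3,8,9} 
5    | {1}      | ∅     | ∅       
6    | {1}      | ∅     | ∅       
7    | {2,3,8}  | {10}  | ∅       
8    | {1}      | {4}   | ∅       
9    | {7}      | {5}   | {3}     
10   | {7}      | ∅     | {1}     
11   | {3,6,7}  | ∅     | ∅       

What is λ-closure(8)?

{1, 2, 3, 7, 8, 9, 10}

Start with {8}.
From 8 via λ: add 1.
From 1 via λ: add 2, 7, 9.
From 2 via λ: add 10.
From 7 via λ: add 3.
No new states can be added; the closed set is {1, 2, 3, 7, 8, 9, 10}.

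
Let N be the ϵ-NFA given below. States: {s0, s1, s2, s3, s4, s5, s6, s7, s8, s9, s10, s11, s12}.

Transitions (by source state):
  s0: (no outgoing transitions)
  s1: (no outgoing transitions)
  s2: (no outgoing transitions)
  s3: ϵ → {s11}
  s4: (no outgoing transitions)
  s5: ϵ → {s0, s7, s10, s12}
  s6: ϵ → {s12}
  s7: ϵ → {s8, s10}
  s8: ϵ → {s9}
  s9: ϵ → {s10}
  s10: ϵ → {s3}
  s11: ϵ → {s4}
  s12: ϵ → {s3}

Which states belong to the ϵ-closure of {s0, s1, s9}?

{s0, s1, s3, s4, s9, s10, s11}

Start with {s0, s1, s9}.
From s9 via ϵ: add s10.
From s10 via ϵ: add s3.
From s3 via ϵ: add s11.
From s11 via ϵ: add s4.
No new states can be added; the closed set is {s0, s1, s3, s4, s9, s10, s11}.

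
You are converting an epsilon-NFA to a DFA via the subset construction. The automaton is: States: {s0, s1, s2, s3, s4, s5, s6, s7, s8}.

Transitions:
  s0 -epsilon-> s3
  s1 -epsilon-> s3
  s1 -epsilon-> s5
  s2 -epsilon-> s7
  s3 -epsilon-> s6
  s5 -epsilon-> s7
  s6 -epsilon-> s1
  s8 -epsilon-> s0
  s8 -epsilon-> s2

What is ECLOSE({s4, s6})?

{s1, s3, s4, s5, s6, s7}

Start with {s4, s6}.
From s6 via epsilon: add s1.
From s1 via epsilon: add s3, s5.
From s5 via epsilon: add s7.
No new states can be added; the closed set is {s1, s3, s4, s5, s6, s7}.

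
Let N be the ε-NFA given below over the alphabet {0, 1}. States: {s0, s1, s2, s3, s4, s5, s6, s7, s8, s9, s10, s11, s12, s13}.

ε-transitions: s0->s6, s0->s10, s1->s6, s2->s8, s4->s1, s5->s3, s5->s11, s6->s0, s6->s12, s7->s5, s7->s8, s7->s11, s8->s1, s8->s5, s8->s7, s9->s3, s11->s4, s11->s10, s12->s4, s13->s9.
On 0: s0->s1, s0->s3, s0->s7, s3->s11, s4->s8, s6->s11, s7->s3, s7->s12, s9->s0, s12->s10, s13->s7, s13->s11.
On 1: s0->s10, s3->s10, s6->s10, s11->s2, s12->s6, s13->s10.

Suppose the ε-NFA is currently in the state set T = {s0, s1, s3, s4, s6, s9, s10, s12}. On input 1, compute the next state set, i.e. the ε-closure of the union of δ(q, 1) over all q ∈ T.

{s0, s1, s4, s6, s10, s12}

s0 on 1 → {s10}.
s3 on 1 → {s10}.
s6 on 1 → {s10}.
s12 on 1 → {s6}.
No 1-transition from s1, s4, s9, s10.
Union after reading 1: {s6, s10}.
Now take the ε-closure:
From s6 via ε: add s0, s12.
From s12 via ε: add s4.
From s4 via ε: add s1.
No new states can be added; the closed set is {s0, s1, s4, s6, s10, s12}.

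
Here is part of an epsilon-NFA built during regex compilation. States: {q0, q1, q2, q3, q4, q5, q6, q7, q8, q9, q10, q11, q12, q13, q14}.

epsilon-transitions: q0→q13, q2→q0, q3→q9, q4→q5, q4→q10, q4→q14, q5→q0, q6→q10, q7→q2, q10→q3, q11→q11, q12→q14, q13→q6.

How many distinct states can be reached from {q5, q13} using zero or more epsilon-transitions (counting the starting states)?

7

Start with {q5, q13}.
From q5 via epsilon: add q0.
From q13 via epsilon: add q6.
From q6 via epsilon: add q10.
From q10 via epsilon: add q3.
From q3 via epsilon: add q9.
epsilon-closure = {q0, q3, q5, q6, q9, q10, q13}, which has 7 states.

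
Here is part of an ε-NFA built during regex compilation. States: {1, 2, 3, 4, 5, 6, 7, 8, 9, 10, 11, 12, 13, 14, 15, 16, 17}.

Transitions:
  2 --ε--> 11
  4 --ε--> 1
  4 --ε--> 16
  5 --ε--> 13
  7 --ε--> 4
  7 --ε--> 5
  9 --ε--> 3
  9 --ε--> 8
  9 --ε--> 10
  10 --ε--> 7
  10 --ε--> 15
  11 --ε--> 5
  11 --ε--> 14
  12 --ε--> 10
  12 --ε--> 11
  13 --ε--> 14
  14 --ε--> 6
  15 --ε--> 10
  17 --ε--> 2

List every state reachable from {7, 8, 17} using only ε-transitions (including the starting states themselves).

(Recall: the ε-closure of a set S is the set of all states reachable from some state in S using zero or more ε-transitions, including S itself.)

Start with {7, 8, 17}.
From 7 via ε: add 4, 5.
From 17 via ε: add 2.
From 2 via ε: add 11.
From 4 via ε: add 1, 16.
From 5 via ε: add 13.
From 11 via ε: add 14.
From 14 via ε: add 6.
No new states can be added; the closed set is {1, 2, 4, 5, 6, 7, 8, 11, 13, 14, 16, 17}.

{1, 2, 4, 5, 6, 7, 8, 11, 13, 14, 16, 17}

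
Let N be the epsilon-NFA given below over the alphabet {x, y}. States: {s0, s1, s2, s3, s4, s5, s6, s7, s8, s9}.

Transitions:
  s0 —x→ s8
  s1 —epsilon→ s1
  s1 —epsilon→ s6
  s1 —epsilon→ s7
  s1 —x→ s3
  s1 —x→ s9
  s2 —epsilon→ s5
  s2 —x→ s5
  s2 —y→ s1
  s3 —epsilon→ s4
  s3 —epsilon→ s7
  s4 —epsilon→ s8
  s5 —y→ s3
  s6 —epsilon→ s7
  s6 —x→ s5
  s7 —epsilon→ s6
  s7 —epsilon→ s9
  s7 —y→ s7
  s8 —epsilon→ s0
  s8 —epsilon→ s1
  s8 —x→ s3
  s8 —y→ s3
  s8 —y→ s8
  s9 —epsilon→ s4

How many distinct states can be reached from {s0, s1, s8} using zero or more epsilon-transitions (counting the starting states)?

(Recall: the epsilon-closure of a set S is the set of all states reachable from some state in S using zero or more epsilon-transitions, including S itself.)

Start with {s0, s1, s8}.
From s1 via epsilon: add s6, s7.
From s7 via epsilon: add s9.
From s9 via epsilon: add s4.
epsilon-closure = {s0, s1, s4, s6, s7, s8, s9}, which has 7 states.

7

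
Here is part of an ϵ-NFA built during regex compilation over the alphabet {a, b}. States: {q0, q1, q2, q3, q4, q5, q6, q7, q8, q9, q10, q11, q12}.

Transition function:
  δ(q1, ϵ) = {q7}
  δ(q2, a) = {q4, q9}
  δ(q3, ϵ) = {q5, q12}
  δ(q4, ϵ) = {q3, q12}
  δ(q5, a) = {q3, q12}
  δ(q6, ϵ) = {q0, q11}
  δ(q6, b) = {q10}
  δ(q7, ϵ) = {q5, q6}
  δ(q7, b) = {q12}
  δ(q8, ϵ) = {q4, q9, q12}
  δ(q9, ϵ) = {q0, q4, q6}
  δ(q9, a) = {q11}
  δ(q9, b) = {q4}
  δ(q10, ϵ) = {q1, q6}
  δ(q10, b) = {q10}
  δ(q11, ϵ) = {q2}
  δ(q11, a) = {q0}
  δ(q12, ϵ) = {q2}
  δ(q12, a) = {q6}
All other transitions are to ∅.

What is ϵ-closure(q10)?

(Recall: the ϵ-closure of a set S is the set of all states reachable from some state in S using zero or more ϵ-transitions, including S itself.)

Start with {q10}.
From q10 via ϵ: add q1, q6.
From q1 via ϵ: add q7.
From q6 via ϵ: add q0, q11.
From q7 via ϵ: add q5.
From q11 via ϵ: add q2.
No new states can be added; the closed set is {q0, q1, q2, q5, q6, q7, q10, q11}.

{q0, q1, q2, q5, q6, q7, q10, q11}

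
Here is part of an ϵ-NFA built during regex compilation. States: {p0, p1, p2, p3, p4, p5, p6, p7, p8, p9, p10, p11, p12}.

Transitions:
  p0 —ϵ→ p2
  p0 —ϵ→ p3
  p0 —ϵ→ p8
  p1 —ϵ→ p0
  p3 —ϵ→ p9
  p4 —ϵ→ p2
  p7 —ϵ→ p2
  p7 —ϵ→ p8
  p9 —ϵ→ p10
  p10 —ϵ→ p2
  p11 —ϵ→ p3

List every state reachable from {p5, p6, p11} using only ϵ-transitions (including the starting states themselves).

{p2, p3, p5, p6, p9, p10, p11}

Start with {p5, p6, p11}.
From p11 via ϵ: add p3.
From p3 via ϵ: add p9.
From p9 via ϵ: add p10.
From p10 via ϵ: add p2.
No new states can be added; the closed set is {p2, p3, p5, p6, p9, p10, p11}.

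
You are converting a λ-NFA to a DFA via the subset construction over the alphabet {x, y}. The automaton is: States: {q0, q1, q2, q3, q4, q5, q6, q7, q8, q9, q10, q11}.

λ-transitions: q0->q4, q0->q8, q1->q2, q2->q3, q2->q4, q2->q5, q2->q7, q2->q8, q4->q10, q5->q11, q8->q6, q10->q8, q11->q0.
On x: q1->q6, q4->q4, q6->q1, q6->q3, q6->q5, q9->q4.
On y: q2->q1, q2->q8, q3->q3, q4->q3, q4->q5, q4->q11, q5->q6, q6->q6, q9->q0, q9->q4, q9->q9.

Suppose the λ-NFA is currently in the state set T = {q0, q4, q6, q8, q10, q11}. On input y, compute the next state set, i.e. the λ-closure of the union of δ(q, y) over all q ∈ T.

{q0, q3, q4, q5, q6, q8, q10, q11}

q4 on y → {q3, q5, q11}.
q6 on y → {q6}.
No y-transition from q0, q8, q10, q11.
Union after reading y: {q3, q5, q6, q11}.
Now take the λ-closure:
From q11 via λ: add q0.
From q0 via λ: add q4, q8.
From q4 via λ: add q10.
No new states can be added; the closed set is {q0, q3, q4, q5, q6, q8, q10, q11}.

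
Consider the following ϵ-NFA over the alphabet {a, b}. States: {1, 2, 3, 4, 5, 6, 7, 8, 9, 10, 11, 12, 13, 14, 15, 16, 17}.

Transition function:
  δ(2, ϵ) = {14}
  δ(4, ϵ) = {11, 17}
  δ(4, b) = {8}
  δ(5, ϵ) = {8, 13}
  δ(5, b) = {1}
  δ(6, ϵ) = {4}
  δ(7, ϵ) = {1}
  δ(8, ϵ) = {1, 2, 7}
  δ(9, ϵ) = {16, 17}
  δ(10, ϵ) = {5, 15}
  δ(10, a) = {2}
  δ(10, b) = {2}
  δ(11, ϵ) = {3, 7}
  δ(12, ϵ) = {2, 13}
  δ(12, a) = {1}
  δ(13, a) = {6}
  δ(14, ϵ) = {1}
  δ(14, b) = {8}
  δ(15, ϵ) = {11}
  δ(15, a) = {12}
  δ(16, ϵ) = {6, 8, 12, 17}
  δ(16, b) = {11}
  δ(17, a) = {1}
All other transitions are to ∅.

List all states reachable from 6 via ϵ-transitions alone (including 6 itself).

{1, 3, 4, 6, 7, 11, 17}

Start with {6}.
From 6 via ϵ: add 4.
From 4 via ϵ: add 11, 17.
From 11 via ϵ: add 3, 7.
From 7 via ϵ: add 1.
No new states can be added; the closed set is {1, 3, 4, 6, 7, 11, 17}.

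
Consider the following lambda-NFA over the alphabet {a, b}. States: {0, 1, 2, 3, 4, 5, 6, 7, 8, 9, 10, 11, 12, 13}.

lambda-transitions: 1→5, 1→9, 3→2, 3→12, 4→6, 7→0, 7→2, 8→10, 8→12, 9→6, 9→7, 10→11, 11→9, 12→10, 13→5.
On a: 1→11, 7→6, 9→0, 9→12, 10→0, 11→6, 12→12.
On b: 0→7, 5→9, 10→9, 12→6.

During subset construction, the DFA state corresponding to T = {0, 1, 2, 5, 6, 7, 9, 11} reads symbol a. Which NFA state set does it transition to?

1 on a → {11}.
7 on a → {6}.
9 on a → {0, 12}.
11 on a → {6}.
No a-transition from 0, 2, 5, 6.
Union after reading a: {0, 6, 11, 12}.
Now take the lambda-closure:
From 11 via lambda: add 9.
From 12 via lambda: add 10.
From 9 via lambda: add 7.
From 7 via lambda: add 2.
No new states can be added; the closed set is {0, 2, 6, 7, 9, 10, 11, 12}.

{0, 2, 6, 7, 9, 10, 11, 12}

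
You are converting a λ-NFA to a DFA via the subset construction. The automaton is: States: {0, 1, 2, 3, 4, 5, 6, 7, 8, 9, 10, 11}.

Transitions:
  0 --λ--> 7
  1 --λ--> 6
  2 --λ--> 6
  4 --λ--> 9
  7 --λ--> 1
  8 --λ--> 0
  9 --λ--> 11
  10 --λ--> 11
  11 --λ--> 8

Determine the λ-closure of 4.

Start with {4}.
From 4 via λ: add 9.
From 9 via λ: add 11.
From 11 via λ: add 8.
From 8 via λ: add 0.
From 0 via λ: add 7.
From 7 via λ: add 1.
From 1 via λ: add 6.
No new states can be added; the closed set is {0, 1, 4, 6, 7, 8, 9, 11}.

{0, 1, 4, 6, 7, 8, 9, 11}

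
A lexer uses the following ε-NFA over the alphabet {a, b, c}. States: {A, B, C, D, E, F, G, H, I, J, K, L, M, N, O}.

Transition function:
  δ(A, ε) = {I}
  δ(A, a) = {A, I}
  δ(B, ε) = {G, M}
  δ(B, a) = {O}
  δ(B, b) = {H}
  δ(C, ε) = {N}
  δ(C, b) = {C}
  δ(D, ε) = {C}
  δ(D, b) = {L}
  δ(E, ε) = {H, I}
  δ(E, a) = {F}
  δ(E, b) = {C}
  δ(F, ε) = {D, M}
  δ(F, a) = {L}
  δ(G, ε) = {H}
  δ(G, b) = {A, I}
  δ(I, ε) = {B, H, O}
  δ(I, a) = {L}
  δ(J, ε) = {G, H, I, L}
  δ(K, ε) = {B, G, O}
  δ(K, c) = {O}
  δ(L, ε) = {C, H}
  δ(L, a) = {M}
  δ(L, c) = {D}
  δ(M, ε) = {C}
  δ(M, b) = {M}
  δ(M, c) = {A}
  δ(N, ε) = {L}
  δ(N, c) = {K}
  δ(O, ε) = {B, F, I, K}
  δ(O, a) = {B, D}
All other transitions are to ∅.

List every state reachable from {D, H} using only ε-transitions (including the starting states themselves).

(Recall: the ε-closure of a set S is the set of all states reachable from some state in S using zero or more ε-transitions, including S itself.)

Start with {D, H}.
From D via ε: add C.
From C via ε: add N.
From N via ε: add L.
No new states can be added; the closed set is {C, D, H, L, N}.

{C, D, H, L, N}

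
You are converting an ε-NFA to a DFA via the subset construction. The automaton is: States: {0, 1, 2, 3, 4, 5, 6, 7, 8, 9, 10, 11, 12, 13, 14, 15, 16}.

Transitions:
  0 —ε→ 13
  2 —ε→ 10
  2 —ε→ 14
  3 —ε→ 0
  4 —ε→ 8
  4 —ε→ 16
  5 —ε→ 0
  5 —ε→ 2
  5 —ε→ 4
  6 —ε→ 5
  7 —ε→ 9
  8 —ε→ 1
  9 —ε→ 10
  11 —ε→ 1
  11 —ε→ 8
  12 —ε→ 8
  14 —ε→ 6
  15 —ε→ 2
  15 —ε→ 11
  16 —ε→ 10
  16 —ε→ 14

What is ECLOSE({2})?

{0, 1, 2, 4, 5, 6, 8, 10, 13, 14, 16}

Start with {2}.
From 2 via ε: add 10, 14.
From 14 via ε: add 6.
From 6 via ε: add 5.
From 5 via ε: add 0, 4.
From 0 via ε: add 13.
From 4 via ε: add 8, 16.
From 8 via ε: add 1.
No new states can be added; the closed set is {0, 1, 2, 4, 5, 6, 8, 10, 13, 14, 16}.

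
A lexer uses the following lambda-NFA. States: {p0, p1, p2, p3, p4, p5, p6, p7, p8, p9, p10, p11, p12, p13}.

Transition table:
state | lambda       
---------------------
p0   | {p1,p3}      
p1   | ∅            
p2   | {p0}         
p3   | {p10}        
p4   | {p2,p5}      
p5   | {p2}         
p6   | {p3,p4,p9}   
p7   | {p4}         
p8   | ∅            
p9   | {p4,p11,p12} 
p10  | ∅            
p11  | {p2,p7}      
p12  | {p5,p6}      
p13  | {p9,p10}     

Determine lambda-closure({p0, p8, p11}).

Start with {p0, p8, p11}.
From p0 via lambda: add p1, p3.
From p11 via lambda: add p2, p7.
From p3 via lambda: add p10.
From p7 via lambda: add p4.
From p4 via lambda: add p5.
No new states can be added; the closed set is {p0, p1, p2, p3, p4, p5, p7, p8, p10, p11}.

{p0, p1, p2, p3, p4, p5, p7, p8, p10, p11}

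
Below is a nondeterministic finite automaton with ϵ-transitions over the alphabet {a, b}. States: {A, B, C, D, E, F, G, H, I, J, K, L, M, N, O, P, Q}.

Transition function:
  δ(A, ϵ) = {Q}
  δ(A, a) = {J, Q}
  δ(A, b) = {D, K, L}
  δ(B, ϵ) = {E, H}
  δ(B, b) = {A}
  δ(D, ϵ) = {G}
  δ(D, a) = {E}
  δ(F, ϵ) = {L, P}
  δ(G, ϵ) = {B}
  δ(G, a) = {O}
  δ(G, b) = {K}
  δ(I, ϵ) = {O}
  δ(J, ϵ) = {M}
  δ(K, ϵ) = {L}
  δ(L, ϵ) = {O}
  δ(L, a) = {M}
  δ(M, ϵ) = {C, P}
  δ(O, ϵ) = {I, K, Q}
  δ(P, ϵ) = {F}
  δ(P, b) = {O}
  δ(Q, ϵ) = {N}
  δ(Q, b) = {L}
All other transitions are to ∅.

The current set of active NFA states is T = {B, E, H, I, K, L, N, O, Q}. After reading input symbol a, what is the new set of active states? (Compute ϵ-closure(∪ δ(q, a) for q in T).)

L on a → {M}.
No a-transition from B, E, H, I, K, N, O, Q.
Union after reading a: {M}.
Now take the ϵ-closure:
From M via ϵ: add C, P.
From P via ϵ: add F.
From F via ϵ: add L.
From L via ϵ: add O.
From O via ϵ: add I, K, Q.
From Q via ϵ: add N.
No new states can be added; the closed set is {C, F, I, K, L, M, N, O, P, Q}.

{C, F, I, K, L, M, N, O, P, Q}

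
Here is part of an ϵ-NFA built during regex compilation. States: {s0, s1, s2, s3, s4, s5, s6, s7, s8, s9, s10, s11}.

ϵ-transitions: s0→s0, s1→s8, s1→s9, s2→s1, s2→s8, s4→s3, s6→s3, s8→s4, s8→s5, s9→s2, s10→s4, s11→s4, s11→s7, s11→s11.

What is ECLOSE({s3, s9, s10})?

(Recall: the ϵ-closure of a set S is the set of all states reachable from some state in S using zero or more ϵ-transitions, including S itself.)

Start with {s3, s9, s10}.
From s9 via ϵ: add s2.
From s10 via ϵ: add s4.
From s2 via ϵ: add s1, s8.
From s8 via ϵ: add s5.
No new states can be added; the closed set is {s1, s2, s3, s4, s5, s8, s9, s10}.

{s1, s2, s3, s4, s5, s8, s9, s10}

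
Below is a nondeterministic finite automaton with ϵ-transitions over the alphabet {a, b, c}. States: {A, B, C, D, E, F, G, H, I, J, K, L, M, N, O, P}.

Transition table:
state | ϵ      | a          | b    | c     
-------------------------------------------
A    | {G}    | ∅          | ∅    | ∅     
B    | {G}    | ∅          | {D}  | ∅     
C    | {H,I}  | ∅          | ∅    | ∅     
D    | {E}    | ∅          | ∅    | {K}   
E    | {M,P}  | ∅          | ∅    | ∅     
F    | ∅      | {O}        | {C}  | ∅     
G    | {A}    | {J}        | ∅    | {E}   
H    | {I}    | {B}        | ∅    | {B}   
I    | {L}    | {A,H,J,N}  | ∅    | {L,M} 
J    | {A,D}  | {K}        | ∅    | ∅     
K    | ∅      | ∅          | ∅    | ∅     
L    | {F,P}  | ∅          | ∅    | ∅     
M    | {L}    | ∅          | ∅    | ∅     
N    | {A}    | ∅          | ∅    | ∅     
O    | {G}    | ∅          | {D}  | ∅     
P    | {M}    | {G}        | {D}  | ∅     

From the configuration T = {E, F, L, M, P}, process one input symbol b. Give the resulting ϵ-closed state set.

F on b → {C}.
P on b → {D}.
No b-transition from E, L, M.
Union after reading b: {C, D}.
Now take the ϵ-closure:
From C via ϵ: add H, I.
From D via ϵ: add E.
From E via ϵ: add M, P.
From I via ϵ: add L.
From L via ϵ: add F.
No new states can be added; the closed set is {C, D, E, F, H, I, L, M, P}.

{C, D, E, F, H, I, L, M, P}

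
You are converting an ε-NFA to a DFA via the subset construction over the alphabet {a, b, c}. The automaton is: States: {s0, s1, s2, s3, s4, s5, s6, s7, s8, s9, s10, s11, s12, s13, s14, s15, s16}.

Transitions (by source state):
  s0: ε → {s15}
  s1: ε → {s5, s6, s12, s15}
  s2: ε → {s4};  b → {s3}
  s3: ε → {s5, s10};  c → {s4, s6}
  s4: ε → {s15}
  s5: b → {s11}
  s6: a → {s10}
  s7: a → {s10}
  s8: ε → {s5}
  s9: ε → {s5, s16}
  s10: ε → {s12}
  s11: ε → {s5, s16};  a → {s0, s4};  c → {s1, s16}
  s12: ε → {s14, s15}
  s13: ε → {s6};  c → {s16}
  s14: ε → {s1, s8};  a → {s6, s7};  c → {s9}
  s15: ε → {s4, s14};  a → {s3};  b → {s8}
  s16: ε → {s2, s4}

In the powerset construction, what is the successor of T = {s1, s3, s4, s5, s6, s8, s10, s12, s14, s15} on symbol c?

s3 on c → {s4, s6}.
s14 on c → {s9}.
No c-transition from s1, s4, s5, s6, s8, s10, s12, s15.
Union after reading c: {s4, s6, s9}.
Now take the ε-closure:
From s4 via ε: add s15.
From s9 via ε: add s5, s16.
From s15 via ε: add s14.
From s16 via ε: add s2.
From s14 via ε: add s1, s8.
From s1 via ε: add s12.
No new states can be added; the closed set is {s1, s2, s4, s5, s6, s8, s9, s12, s14, s15, s16}.

{s1, s2, s4, s5, s6, s8, s9, s12, s14, s15, s16}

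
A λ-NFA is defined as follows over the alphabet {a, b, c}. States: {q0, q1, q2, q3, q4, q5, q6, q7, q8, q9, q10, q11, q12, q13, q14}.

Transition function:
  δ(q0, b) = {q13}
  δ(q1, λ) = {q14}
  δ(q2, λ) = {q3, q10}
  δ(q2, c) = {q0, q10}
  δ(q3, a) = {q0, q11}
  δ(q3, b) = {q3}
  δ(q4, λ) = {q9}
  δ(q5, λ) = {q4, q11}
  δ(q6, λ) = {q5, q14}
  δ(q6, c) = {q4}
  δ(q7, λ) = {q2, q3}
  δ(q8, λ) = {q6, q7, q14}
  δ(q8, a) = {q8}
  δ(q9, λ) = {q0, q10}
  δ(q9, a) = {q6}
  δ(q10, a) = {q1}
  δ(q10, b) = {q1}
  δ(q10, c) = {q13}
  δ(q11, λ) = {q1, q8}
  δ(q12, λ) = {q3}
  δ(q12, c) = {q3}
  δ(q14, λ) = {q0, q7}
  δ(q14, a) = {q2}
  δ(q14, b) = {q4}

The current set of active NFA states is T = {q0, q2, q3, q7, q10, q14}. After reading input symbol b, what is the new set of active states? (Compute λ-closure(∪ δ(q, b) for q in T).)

{q0, q1, q2, q3, q4, q7, q9, q10, q13, q14}

q0 on b → {q13}.
q3 on b → {q3}.
q10 on b → {q1}.
q14 on b → {q4}.
No b-transition from q2, q7.
Union after reading b: {q1, q3, q4, q13}.
Now take the λ-closure:
From q1 via λ: add q14.
From q4 via λ: add q9.
From q9 via λ: add q0, q10.
From q14 via λ: add q7.
From q7 via λ: add q2.
No new states can be added; the closed set is {q0, q1, q2, q3, q4, q7, q9, q10, q13, q14}.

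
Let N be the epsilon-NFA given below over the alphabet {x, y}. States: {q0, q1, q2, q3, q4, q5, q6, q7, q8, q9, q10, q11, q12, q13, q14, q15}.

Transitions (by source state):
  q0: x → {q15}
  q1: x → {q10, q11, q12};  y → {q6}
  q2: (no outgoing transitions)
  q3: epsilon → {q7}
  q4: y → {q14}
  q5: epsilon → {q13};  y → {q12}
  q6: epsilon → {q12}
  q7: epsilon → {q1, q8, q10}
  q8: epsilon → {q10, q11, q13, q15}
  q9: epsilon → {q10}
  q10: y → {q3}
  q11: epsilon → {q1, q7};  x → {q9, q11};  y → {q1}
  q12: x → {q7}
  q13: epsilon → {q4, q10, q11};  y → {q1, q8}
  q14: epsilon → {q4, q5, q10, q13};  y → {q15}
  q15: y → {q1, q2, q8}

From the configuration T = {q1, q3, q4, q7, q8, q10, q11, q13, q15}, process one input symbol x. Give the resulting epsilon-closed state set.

{q1, q4, q7, q8, q9, q10, q11, q12, q13, q15}

q1 on x → {q10, q11, q12}.
q11 on x → {q9, q11}.
No x-transition from q3, q4, q7, q8, q10, q13, q15.
Union after reading x: {q9, q10, q11, q12}.
Now take the epsilon-closure:
From q11 via epsilon: add q1, q7.
From q7 via epsilon: add q8.
From q8 via epsilon: add q13, q15.
From q13 via epsilon: add q4.
No new states can be added; the closed set is {q1, q4, q7, q8, q9, q10, q11, q12, q13, q15}.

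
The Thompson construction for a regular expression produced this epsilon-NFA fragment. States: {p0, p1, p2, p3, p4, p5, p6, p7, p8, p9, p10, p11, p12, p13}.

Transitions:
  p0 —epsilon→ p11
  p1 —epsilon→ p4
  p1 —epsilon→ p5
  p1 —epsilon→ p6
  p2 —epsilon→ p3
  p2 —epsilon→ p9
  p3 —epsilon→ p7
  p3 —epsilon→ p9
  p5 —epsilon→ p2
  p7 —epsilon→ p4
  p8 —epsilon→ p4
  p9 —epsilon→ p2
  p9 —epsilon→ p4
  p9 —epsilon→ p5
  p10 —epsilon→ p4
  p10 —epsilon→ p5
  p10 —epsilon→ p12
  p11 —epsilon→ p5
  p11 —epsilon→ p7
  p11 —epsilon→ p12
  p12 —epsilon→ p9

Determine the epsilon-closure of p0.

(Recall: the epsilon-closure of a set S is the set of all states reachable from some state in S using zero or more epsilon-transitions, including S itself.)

Start with {p0}.
From p0 via epsilon: add p11.
From p11 via epsilon: add p5, p7, p12.
From p5 via epsilon: add p2.
From p7 via epsilon: add p4.
From p12 via epsilon: add p9.
From p2 via epsilon: add p3.
No new states can be added; the closed set is {p0, p2, p3, p4, p5, p7, p9, p11, p12}.

{p0, p2, p3, p4, p5, p7, p9, p11, p12}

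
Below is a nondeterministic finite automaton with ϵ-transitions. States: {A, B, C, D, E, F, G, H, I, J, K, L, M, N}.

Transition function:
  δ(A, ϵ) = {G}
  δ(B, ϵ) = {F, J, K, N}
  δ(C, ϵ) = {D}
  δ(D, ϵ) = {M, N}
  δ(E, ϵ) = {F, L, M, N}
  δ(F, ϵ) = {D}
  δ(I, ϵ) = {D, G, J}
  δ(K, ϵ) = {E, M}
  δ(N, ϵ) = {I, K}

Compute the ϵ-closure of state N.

Start with {N}.
From N via ϵ: add I, K.
From I via ϵ: add D, G, J.
From K via ϵ: add E, M.
From E via ϵ: add F, L.
No new states can be added; the closed set is {D, E, F, G, I, J, K, L, M, N}.

{D, E, F, G, I, J, K, L, M, N}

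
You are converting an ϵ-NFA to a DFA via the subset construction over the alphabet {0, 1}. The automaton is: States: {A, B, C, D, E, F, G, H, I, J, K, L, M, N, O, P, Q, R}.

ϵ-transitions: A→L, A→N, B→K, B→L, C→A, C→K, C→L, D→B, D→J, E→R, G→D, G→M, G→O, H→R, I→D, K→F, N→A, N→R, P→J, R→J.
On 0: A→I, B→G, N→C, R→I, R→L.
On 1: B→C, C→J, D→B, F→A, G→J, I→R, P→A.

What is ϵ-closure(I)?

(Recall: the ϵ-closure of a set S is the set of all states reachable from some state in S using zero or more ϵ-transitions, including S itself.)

Start with {I}.
From I via ϵ: add D.
From D via ϵ: add B, J.
From B via ϵ: add K, L.
From K via ϵ: add F.
No new states can be added; the closed set is {B, D, F, I, J, K, L}.

{B, D, F, I, J, K, L}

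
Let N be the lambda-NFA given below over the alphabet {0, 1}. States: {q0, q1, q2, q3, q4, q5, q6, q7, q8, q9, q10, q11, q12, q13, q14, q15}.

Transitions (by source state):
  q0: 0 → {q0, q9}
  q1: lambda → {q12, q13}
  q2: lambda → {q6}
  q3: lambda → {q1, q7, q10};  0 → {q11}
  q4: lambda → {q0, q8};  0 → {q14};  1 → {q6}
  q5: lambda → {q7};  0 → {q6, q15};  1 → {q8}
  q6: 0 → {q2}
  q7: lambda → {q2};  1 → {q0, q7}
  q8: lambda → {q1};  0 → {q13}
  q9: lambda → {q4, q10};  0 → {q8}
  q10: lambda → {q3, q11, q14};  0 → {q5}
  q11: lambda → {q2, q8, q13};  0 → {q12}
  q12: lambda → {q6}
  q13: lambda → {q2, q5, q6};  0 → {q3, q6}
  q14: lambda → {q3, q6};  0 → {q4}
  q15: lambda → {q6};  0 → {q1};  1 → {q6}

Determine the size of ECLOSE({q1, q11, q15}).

Start with {q1, q11, q15}.
From q1 via lambda: add q12, q13.
From q11 via lambda: add q2, q8.
From q15 via lambda: add q6.
From q13 via lambda: add q5.
From q5 via lambda: add q7.
lambda-closure = {q1, q2, q5, q6, q7, q8, q11, q12, q13, q15}, which has 10 states.

10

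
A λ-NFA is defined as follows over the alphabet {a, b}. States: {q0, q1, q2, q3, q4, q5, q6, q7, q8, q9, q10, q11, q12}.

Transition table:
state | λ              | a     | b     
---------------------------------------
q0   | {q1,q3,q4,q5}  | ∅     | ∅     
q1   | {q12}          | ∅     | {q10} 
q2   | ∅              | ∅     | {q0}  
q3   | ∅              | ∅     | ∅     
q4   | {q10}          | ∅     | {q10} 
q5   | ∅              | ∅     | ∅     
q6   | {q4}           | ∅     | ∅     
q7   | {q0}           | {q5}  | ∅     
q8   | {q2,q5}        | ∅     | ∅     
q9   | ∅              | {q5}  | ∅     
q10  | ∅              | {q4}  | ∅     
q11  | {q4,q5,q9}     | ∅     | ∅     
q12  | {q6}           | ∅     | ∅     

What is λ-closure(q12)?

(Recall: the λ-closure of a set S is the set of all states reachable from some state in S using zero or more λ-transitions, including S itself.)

Start with {q12}.
From q12 via λ: add q6.
From q6 via λ: add q4.
From q4 via λ: add q10.
No new states can be added; the closed set is {q4, q6, q10, q12}.

{q4, q6, q10, q12}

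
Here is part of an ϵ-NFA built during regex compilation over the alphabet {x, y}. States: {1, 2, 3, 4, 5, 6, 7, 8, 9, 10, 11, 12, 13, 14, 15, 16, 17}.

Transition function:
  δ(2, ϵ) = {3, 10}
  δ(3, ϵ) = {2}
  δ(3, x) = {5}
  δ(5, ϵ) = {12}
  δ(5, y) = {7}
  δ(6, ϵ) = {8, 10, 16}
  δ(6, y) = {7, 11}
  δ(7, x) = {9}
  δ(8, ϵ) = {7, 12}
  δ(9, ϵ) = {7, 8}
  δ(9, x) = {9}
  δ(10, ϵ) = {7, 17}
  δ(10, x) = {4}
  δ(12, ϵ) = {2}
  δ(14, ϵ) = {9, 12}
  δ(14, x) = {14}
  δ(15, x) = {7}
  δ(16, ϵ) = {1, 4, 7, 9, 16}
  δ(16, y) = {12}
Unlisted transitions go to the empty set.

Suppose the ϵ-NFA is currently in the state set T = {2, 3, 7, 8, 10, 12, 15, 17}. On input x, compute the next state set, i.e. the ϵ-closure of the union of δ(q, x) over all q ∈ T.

{2, 3, 4, 5, 7, 8, 9, 10, 12, 17}

3 on x → {5}.
7 on x → {9}.
10 on x → {4}.
15 on x → {7}.
No x-transition from 2, 8, 12, 17.
Union after reading x: {4, 5, 7, 9}.
Now take the ϵ-closure:
From 5 via ϵ: add 12.
From 9 via ϵ: add 8.
From 12 via ϵ: add 2.
From 2 via ϵ: add 3, 10.
From 10 via ϵ: add 17.
No new states can be added; the closed set is {2, 3, 4, 5, 7, 8, 9, 10, 12, 17}.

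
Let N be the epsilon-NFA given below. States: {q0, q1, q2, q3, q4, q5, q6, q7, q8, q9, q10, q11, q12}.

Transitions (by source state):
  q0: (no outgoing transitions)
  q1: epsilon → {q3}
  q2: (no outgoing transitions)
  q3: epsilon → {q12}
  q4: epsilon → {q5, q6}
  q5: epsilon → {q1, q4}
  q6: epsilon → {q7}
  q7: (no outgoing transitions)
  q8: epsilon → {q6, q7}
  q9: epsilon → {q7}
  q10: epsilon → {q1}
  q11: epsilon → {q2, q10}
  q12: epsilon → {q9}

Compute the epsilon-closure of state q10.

Start with {q10}.
From q10 via epsilon: add q1.
From q1 via epsilon: add q3.
From q3 via epsilon: add q12.
From q12 via epsilon: add q9.
From q9 via epsilon: add q7.
No new states can be added; the closed set is {q1, q3, q7, q9, q10, q12}.

{q1, q3, q7, q9, q10, q12}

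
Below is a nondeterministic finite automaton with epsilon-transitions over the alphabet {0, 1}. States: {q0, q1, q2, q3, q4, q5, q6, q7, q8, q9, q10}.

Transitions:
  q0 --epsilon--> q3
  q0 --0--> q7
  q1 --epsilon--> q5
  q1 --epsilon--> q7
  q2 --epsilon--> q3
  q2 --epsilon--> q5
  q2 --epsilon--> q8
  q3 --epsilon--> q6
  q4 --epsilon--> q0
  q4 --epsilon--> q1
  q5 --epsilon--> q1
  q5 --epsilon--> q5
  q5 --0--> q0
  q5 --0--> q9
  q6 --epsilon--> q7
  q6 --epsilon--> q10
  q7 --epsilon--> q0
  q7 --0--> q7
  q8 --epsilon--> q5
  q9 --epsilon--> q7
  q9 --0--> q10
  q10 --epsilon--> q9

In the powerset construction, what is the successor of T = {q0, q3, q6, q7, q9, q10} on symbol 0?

q0 on 0 → {q7}.
q7 on 0 → {q7}.
q9 on 0 → {q10}.
No 0-transition from q3, q6, q10.
Union after reading 0: {q7, q10}.
Now take the epsilon-closure:
From q7 via epsilon: add q0.
From q10 via epsilon: add q9.
From q0 via epsilon: add q3.
From q3 via epsilon: add q6.
No new states can be added; the closed set is {q0, q3, q6, q7, q9, q10}.

{q0, q3, q6, q7, q9, q10}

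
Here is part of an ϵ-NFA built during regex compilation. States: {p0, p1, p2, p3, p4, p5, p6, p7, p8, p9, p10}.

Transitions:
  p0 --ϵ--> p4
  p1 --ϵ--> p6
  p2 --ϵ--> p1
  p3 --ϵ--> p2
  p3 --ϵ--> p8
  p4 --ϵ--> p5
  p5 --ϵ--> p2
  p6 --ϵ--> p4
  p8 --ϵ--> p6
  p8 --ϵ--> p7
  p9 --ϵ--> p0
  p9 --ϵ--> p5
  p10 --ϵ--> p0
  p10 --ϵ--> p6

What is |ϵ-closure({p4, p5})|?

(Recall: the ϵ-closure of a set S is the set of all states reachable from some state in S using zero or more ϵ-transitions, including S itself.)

5

Start with {p4, p5}.
From p5 via ϵ: add p2.
From p2 via ϵ: add p1.
From p1 via ϵ: add p6.
ϵ-closure = {p1, p2, p4, p5, p6}, which has 5 states.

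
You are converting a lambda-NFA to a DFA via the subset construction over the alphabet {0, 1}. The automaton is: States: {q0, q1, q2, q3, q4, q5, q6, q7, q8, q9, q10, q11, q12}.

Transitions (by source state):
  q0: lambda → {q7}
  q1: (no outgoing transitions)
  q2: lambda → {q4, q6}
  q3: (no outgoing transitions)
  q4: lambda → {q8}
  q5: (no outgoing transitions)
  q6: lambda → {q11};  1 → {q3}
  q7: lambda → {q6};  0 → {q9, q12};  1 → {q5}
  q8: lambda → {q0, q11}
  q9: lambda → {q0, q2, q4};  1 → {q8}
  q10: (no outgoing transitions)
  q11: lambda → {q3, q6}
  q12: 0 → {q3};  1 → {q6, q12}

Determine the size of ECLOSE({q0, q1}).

Start with {q0, q1}.
From q0 via lambda: add q7.
From q7 via lambda: add q6.
From q6 via lambda: add q11.
From q11 via lambda: add q3.
lambda-closure = {q0, q1, q3, q6, q7, q11}, which has 6 states.

6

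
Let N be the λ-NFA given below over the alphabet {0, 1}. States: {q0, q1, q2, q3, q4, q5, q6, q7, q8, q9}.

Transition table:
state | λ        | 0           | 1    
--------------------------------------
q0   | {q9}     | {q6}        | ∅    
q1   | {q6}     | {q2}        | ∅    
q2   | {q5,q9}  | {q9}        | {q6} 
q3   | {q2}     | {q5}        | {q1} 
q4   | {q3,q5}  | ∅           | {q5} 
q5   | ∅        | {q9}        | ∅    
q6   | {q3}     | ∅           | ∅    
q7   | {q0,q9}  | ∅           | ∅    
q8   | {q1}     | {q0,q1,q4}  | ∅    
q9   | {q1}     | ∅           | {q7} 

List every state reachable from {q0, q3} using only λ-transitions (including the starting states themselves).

Start with {q0, q3}.
From q0 via λ: add q9.
From q3 via λ: add q2.
From q2 via λ: add q5.
From q9 via λ: add q1.
From q1 via λ: add q6.
No new states can be added; the closed set is {q0, q1, q2, q3, q5, q6, q9}.

{q0, q1, q2, q3, q5, q6, q9}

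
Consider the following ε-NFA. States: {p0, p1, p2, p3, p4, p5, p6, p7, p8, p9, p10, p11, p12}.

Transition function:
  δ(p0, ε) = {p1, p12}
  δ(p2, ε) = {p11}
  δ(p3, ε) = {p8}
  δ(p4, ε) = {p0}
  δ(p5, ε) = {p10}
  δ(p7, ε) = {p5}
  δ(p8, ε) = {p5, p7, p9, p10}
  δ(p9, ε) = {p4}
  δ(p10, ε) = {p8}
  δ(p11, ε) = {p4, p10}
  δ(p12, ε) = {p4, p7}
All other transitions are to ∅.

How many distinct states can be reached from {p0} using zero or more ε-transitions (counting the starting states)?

Start with {p0}.
From p0 via ε: add p1, p12.
From p12 via ε: add p4, p7.
From p7 via ε: add p5.
From p5 via ε: add p10.
From p10 via ε: add p8.
From p8 via ε: add p9.
ε-closure = {p0, p1, p4, p5, p7, p8, p9, p10, p12}, which has 9 states.

9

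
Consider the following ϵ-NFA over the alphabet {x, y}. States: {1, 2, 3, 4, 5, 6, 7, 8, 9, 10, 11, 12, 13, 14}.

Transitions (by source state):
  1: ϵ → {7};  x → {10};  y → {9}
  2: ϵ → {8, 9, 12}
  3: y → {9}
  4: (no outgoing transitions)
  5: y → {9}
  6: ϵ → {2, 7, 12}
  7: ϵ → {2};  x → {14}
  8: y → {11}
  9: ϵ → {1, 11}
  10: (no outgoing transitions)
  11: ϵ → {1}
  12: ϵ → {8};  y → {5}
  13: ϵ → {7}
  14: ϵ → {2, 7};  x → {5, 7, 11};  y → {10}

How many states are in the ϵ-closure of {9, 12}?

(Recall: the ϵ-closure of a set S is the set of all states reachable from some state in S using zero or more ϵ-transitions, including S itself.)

Start with {9, 12}.
From 9 via ϵ: add 1, 11.
From 12 via ϵ: add 8.
From 1 via ϵ: add 7.
From 7 via ϵ: add 2.
ϵ-closure = {1, 2, 7, 8, 9, 11, 12}, which has 7 states.

7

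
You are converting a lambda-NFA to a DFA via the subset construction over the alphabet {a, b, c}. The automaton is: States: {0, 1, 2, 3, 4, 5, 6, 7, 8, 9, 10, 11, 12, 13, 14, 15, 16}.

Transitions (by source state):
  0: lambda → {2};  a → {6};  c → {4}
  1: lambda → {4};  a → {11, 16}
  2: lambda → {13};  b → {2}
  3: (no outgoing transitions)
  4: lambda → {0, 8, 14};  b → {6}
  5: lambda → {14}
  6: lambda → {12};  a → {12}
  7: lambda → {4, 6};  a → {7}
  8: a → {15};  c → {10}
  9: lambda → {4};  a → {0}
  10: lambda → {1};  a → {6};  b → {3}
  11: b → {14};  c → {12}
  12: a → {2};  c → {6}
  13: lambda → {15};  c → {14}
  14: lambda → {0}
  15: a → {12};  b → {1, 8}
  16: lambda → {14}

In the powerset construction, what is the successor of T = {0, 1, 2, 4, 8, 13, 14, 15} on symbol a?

{0, 2, 6, 11, 12, 13, 14, 15, 16}

0 on a → {6}.
1 on a → {11, 16}.
8 on a → {15}.
15 on a → {12}.
No a-transition from 2, 4, 13, 14.
Union after reading a: {6, 11, 12, 15, 16}.
Now take the lambda-closure:
From 16 via lambda: add 14.
From 14 via lambda: add 0.
From 0 via lambda: add 2.
From 2 via lambda: add 13.
No new states can be added; the closed set is {0, 2, 6, 11, 12, 13, 14, 15, 16}.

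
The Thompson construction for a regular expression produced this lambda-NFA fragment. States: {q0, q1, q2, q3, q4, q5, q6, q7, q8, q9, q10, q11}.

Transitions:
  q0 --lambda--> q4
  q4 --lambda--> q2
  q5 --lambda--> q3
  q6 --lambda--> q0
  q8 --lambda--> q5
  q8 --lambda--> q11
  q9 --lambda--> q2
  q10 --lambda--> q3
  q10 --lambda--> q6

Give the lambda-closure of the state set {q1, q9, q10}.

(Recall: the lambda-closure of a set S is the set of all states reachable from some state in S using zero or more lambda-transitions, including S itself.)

Start with {q1, q9, q10}.
From q9 via lambda: add q2.
From q10 via lambda: add q3, q6.
From q6 via lambda: add q0.
From q0 via lambda: add q4.
No new states can be added; the closed set is {q0, q1, q2, q3, q4, q6, q9, q10}.

{q0, q1, q2, q3, q4, q6, q9, q10}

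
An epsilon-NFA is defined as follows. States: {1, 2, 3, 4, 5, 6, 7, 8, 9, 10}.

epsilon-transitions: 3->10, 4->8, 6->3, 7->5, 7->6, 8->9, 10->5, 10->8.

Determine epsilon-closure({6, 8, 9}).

Start with {6, 8, 9}.
From 6 via epsilon: add 3.
From 3 via epsilon: add 10.
From 10 via epsilon: add 5.
No new states can be added; the closed set is {3, 5, 6, 8, 9, 10}.

{3, 5, 6, 8, 9, 10}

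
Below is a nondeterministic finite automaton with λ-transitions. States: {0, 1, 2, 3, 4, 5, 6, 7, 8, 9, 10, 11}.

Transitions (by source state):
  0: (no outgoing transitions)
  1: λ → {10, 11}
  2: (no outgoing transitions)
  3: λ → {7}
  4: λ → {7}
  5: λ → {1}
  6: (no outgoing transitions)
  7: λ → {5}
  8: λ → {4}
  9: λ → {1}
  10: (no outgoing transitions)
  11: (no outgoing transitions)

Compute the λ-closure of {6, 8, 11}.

{1, 4, 5, 6, 7, 8, 10, 11}

Start with {6, 8, 11}.
From 8 via λ: add 4.
From 4 via λ: add 7.
From 7 via λ: add 5.
From 5 via λ: add 1.
From 1 via λ: add 10.
No new states can be added; the closed set is {1, 4, 5, 6, 7, 8, 10, 11}.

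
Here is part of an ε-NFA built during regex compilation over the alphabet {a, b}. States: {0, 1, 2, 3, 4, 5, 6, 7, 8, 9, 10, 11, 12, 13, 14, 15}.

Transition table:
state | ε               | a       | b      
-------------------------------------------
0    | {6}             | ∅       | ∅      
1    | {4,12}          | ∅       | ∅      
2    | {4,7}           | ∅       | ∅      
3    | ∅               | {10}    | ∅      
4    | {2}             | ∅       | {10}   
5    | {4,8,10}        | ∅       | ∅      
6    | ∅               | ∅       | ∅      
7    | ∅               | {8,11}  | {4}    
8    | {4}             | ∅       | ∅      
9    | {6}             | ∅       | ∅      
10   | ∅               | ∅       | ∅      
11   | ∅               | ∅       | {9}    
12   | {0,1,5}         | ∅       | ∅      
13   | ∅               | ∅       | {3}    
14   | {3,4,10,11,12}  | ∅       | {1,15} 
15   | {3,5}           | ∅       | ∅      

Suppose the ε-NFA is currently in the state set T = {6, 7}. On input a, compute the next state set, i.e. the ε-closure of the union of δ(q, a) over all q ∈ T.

{2, 4, 7, 8, 11}

7 on a → {8, 11}.
No a-transition from 6.
Union after reading a: {8, 11}.
Now take the ε-closure:
From 8 via ε: add 4.
From 4 via ε: add 2.
From 2 via ε: add 7.
No new states can be added; the closed set is {2, 4, 7, 8, 11}.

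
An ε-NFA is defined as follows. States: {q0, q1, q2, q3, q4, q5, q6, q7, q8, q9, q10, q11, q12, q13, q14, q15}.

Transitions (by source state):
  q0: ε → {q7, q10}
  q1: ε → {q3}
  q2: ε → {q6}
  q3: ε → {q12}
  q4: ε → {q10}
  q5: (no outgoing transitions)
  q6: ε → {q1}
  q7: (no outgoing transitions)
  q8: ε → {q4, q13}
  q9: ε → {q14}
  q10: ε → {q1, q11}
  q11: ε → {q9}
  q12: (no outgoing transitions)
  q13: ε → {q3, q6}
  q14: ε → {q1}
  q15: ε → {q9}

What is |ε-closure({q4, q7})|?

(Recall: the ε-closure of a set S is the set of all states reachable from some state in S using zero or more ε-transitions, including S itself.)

9

Start with {q4, q7}.
From q4 via ε: add q10.
From q10 via ε: add q1, q11.
From q1 via ε: add q3.
From q11 via ε: add q9.
From q3 via ε: add q12.
From q9 via ε: add q14.
ε-closure = {q1, q3, q4, q7, q9, q10, q11, q12, q14}, which has 9 states.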